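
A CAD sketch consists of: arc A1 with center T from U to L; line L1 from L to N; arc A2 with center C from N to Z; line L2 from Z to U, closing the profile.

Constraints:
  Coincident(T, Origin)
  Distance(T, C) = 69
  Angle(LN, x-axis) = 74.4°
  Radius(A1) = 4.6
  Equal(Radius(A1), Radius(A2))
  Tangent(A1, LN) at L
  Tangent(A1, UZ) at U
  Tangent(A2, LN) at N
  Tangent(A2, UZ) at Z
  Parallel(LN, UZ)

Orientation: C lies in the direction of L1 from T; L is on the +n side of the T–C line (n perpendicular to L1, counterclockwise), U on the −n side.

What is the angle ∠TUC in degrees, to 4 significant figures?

86.19°

The slot axis is L1's direction at 74.4°, so u = (cos 74.4°, sin 74.4°) = (0.2689, 0.9632) and n = (−sin 74.4°, cos 74.4°) = (-0.9632, 0.2689). T is at the origin and C lies 69.0 along u from T, so C = 69.0·u = (18.56, 66.46). Tangency of A1 to both parallel lines with radius 4.6 puts L and U at T ± 4.6·n: L = (-4.431, 1.237), U = (4.431, -1.237). Then cos ∠TUC = UT·UC / (|UT||UC|), giving 86.19°.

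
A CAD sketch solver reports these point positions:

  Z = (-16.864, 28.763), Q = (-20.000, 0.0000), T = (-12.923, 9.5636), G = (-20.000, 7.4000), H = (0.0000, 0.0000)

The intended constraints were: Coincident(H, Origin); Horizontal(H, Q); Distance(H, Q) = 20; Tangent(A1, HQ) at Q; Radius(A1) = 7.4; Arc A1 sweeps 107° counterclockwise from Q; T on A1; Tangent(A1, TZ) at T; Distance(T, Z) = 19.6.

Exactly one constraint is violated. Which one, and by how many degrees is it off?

Tangent(A1, TZ) at T — off by 5.40°.

H = (0.00, 0.00) ✓; H.y = 0.00, Q.y = 0.00 ✓; |HQ| = 20.00 ✓; ∠(GQ, QH) = 90.00° ✓; |GQ| = 7.400 ✓; bearing(G→T) − bearing(G→Q) = 107.0° ✓; |GT| = 7.400 ✓; ∠(GT, TZ) = 95.40° ✗; |TZ| = 19.60 ✓.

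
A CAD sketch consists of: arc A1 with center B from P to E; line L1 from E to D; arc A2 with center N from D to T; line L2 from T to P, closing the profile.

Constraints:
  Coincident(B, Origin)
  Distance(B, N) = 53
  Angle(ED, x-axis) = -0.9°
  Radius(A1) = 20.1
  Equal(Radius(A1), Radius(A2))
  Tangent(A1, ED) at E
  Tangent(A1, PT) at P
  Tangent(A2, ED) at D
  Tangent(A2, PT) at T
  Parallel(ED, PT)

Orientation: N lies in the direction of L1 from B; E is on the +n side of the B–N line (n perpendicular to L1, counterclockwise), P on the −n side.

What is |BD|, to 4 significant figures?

56.68

The slot axis is L1's direction at -0.9°, so u = (cos -0.9°, sin -0.9°) = (0.9999, -0.01571) and n = (−sin -0.9°, cos -0.9°) = (0.01571, 0.9999). B is at the origin and N lies 53.0 along u from B, so N = 53.0·u = (52.99, -0.8325). Tangency of A1 to both parallel lines with radius 20.1 puts E and P at B ± 20.1·n: E = (0.3157, 20.10), P = (-0.3157, -20.10). Equal radii place D and T the same way about N: D = N + 20.1·n = (53.31, 19.27), T = N − 20.1·n = (52.68, -20.93). Then |BD| = |D − B| = 56.68.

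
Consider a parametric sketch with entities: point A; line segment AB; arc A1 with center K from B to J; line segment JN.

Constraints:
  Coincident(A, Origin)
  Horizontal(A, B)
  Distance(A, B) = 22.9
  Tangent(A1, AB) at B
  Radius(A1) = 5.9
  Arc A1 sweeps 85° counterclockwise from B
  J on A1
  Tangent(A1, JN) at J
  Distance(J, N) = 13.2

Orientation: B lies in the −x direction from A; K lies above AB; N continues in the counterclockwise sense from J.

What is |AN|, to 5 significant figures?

24.403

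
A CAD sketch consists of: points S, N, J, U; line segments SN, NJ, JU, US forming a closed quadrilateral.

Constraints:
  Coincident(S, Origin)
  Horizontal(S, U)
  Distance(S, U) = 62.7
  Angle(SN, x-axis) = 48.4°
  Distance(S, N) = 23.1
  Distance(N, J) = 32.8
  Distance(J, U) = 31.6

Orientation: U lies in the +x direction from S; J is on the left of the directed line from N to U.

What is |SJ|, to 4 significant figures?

53.95

Checks: |NJ| = 32.80 ✓; |JU| = 31.60 ✓.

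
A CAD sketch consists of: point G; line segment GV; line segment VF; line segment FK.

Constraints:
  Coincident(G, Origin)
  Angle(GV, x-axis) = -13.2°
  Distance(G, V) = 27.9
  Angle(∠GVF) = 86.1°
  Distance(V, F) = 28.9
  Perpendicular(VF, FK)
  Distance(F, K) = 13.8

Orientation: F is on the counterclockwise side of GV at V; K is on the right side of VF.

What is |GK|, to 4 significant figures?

49.62

∠GVF = 86.1°, so VF runs at -13.2° + (180° − 86.1°) = 80.70° from the x-axis; with |VF| = 28.9, F = V + 28.9·(cos 80.70°, sin 80.70°) = (31.83, 22.15). VF is perpendicular to FK; with |FK| = 13.8 on the right of VF, K = F + 13.8·(0.9869, -0.1616) = (45.45, 19.92). Then |GK| = |K − G| = 49.62.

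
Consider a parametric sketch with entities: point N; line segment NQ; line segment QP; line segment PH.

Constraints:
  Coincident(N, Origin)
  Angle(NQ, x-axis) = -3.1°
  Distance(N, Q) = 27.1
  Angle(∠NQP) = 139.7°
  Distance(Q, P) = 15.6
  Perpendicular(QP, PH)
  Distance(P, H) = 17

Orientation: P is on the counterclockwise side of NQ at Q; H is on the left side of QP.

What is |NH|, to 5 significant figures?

36.272

∠NQP = 139.7°, so QP runs at -3.1° + (180° − 139.7°) = 37.200° from the x-axis; with |QP| = 15.6, P = Q + 15.6·(cos 37.200°, sin 37.200°) = (39.486, 7.9662). QP is perpendicular to PH; with |PH| = 17.0 on the left of QP, H = P + 17.0·(-0.60460, 0.79653) = (29.208, 21.507). Then |NH| = |H − N| = 36.272.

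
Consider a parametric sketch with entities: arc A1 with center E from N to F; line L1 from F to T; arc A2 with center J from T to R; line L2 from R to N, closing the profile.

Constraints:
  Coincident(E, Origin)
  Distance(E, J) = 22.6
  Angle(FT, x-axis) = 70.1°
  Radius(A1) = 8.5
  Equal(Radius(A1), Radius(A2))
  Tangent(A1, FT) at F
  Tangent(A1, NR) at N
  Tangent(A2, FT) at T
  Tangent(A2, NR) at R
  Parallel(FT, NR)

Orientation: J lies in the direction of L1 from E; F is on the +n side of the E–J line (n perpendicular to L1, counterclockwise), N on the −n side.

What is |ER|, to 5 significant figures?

24.146

Tangency of A1 to both parallel lines with radius 8.5 puts F and N at E ± 8.5·n: F = (-7.9924, 2.8932), N = (7.9924, -2.8932). Equal radii place T and R the same way about J: T = J + 8.5·n = (-0.29987, 24.144), R = J − 8.5·n = (15.685, 18.357). Then |ER| = |R − E| = 24.146.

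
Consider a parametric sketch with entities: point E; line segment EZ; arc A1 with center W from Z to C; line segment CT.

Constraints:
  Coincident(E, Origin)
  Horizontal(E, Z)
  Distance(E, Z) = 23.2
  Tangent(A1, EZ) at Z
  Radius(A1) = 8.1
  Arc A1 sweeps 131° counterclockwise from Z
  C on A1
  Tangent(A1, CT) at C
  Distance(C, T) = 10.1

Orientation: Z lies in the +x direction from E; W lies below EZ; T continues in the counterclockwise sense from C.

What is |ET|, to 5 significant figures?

31.699

E is at the origin; E and Z share the same y with |EZ| = 23.2 and Z on the +x side, so Z = (23.200, 0.0000). A1 meets EZ tangentially, so WZ is at right angles to EZ, so W = Z + (0, -8.1) = (23.200, -8.1000). On A1, Z sits at bearing 90° from W; a 131° counterclockwise sweep puts C at bearing 221°, so C = W + 8.1·(cos 221°, sin 221°) = (17.087, -13.414). Tangency of A1 to CT means the radius WC is perpendicular to CT, so CT runs along (−sin 221°, cos 221°); with |CT| = 10.1, T = (23.713, -21.037). Then |ET| = |T − E| = 31.699.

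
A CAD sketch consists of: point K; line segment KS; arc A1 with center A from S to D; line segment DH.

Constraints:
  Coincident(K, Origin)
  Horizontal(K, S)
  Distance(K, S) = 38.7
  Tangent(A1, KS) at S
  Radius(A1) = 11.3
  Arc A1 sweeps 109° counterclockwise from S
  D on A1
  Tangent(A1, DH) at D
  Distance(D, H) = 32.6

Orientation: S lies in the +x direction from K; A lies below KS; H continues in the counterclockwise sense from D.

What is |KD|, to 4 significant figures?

31.77

K is at the origin; KS is horizontal with |KS| = 38.7 and S on the +x side, so S = (38.70, 0.000). The tangent condition forces AS to be normal to KS, so A = S + (0, -11.3) = (38.70, -11.30). On A1, S sits at bearing 90° from A; a 109° counterclockwise sweep puts D at bearing 199°, so D = A + 11.3·(cos 199°, sin 199°) = (28.02, -14.98). Then |KD| = |D − K| = 31.77.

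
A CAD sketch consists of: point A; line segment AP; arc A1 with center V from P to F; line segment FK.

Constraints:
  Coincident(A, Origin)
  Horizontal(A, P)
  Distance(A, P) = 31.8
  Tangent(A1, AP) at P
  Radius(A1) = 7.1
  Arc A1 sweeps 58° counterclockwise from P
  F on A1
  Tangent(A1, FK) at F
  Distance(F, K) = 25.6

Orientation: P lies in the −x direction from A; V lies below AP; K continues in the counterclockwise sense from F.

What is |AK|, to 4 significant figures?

57.17

A is at the origin; AP is horizontal with |AP| = 31.8 and P on the −x side, so P = (-31.80, 0.000). Tangency of A1 to AP means the radius VP is perpendicular to AP, so V = P + (0, -7.1) = (-31.80, -7.100). On A1, P sits at bearing 90° from V; a 58° counterclockwise sweep puts F at bearing 148°, so F = V + 7.1·(cos 148°, sin 148°) = (-37.82, -3.338). Since A1 is tangent to FK there, VF ⟂ FK, so FK runs along (−sin 148°, cos 148°); with |FK| = 25.6, K = (-51.39, -25.05). Then |AK| = |K − A| = 57.17.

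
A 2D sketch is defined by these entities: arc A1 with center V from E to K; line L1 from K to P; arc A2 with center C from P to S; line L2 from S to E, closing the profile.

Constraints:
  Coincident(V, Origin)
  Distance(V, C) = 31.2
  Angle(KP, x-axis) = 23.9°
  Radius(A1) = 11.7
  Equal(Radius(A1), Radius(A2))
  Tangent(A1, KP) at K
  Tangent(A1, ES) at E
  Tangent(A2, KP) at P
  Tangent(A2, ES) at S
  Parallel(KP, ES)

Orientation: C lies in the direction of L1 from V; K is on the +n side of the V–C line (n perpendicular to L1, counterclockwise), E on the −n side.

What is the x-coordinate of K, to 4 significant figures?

-4.740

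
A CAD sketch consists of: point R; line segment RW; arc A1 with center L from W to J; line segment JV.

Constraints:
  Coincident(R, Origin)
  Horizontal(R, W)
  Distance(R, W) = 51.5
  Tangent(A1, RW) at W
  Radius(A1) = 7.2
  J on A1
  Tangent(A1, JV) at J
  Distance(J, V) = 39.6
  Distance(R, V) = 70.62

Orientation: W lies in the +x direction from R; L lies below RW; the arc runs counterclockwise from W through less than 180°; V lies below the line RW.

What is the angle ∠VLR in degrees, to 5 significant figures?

99.115°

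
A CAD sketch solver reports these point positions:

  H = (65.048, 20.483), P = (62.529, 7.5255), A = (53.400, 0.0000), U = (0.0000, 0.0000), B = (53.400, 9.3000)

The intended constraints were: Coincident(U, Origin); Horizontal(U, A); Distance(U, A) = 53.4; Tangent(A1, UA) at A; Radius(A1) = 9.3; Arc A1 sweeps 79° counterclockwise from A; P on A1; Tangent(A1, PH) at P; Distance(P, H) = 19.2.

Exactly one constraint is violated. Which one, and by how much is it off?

Distance(P, H) = 19.2 — off by 6.00.

U = (0.00, 0.00) ✓; U.y = 0.00, A.y = 0.00 ✓; |UA| = 53.40 ✓; ∠(BA, AU) = 90.00° ✓; |BA| = 9.300 ✓; bearing(B→P) − bearing(B→A) = 79.00° ✓; |BP| = 9.300 ✓; ∠(BP, PH) = 90.00° ✓; |PH| = 13.20 ✗.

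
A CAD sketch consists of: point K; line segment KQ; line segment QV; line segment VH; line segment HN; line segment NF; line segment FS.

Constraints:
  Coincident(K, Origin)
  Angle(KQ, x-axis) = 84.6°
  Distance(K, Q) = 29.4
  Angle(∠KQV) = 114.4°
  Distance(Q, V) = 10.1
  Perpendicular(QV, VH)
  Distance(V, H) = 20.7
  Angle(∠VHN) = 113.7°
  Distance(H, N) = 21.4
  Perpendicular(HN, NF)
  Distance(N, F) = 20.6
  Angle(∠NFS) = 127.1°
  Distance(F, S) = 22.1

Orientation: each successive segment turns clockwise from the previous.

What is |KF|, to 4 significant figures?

17.28

∠VHN = 113.7° gives HN at -137.3° from the x-axis; with |HN| = 21.4, N = (3.329, -1.527). The perpendicularity gives NF at right angles to HN, so NF runs at 132.7°; with |NF| = 20.6, F = (-10.64, 13.61). Then |KF| = |F − K| = 17.28.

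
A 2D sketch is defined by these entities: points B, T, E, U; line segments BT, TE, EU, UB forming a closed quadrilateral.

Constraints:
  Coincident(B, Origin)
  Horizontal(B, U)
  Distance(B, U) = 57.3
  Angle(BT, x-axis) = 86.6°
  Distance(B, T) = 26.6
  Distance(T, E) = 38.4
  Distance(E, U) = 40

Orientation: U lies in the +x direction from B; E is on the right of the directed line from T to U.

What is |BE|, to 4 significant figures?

19.85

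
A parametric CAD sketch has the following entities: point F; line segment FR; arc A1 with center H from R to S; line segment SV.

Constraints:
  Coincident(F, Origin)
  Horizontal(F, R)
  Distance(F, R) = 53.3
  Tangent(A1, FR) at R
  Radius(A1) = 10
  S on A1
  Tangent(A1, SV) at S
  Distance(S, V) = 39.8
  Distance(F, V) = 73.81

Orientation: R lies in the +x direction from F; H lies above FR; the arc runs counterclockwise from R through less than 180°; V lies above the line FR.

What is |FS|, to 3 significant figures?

64.2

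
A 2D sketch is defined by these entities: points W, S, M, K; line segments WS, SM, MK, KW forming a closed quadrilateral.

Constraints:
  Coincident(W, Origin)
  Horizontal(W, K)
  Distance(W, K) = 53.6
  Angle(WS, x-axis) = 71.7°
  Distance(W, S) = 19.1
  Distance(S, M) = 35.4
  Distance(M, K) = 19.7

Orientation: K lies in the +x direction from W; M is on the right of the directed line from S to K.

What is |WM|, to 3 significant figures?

34.3

Checks: |SM| = 35.40 ✓; |MK| = 19.70 ✓.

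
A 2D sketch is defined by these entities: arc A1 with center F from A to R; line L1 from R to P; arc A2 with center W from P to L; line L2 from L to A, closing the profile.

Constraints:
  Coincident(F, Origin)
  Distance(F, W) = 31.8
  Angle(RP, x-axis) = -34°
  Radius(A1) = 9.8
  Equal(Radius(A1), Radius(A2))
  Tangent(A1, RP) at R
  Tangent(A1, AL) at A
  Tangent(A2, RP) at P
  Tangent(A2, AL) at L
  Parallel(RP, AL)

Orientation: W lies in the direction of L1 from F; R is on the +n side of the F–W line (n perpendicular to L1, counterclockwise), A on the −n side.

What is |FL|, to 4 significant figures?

33.28

Tangency of A1 to both parallel lines with radius 9.8 puts R and A at F ± 9.8·n: R = (5.480, 8.125), A = (-5.480, -8.125). Equal radii place P and L the same way about W: P = W + 9.8·n = (31.84, -9.658), L = W − 9.8·n = (20.88, -25.91). Then |FL| = |L − F| = 33.28.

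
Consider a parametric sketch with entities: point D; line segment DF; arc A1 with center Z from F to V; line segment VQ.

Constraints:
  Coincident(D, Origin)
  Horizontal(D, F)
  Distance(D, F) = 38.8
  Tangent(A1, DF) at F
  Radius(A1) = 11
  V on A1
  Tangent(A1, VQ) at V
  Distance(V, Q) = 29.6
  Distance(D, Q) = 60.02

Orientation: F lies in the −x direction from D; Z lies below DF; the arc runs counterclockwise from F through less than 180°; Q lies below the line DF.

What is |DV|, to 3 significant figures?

51.3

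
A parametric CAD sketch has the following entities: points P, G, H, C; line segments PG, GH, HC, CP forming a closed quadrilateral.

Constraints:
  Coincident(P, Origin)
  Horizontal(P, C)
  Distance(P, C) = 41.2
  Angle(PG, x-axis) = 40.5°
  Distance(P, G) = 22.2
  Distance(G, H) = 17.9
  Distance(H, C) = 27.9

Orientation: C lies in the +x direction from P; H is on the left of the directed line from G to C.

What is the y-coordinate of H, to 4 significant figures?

25.84

Checks: P.y = 0.00, C.y = 0.00 ✓; |GH| = 17.90 ✓; |HC| = 27.90 ✓.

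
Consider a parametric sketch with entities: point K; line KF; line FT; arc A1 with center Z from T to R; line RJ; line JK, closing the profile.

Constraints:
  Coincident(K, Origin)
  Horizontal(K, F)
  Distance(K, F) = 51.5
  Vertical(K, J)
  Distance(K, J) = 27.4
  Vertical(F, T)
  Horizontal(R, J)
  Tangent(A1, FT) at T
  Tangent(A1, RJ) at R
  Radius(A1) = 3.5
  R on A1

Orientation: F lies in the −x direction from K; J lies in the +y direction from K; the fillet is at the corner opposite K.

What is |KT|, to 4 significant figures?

56.78

K is at the origin; K and F share the same y with |KF| = 51.5 and F on the −x side, so F = (-51.50, 0.000). KJ is vertical with |KJ| = 27.4 and J on the +y side, so J = (0.000, 27.40). The virtual corner opposite K is at (-51.50, 27.40). Tangency of A1 to FT means the radius ZT is perpendicular to FT and tangency of A1 to RJ means the radius ZR is perpendicular to RJ, with radius 3.5, so the center Z sits 3.5 in from both sides at Z = (-48.00, 23.90). That places the tangent points at T = (-51.50, 23.90) on FT and R = (-48.00, 27.40) on RJ. Then |KT| = |T − K| = 56.78.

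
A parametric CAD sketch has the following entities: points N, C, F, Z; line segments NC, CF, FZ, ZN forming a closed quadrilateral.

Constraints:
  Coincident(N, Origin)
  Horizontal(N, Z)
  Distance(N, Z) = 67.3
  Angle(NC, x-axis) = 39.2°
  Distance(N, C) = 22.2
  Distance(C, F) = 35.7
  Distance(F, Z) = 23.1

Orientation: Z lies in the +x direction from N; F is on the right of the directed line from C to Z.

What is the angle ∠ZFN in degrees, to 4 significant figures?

150.9°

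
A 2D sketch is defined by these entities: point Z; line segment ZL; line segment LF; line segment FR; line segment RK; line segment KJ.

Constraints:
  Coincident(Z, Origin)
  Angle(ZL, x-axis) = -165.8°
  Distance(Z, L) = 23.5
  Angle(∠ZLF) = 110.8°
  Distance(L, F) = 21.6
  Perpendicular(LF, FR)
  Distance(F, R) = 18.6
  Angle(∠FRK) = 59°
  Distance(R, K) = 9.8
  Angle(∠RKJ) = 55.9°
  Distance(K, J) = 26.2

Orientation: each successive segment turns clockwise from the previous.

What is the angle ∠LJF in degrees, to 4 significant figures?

5.418°

Z is at the origin; ZL runs at -165.8° with length 23.5, so L = (-22.78, -5.765). ∠ZLF = 110.8° gives LF at 125.0° from the x-axis; with |LF| = 21.6, F = (-35.17, 11.93). The perpendicularity gives FR at right angles to LF, so FR runs at 35.00°; with |FR| = 18.6, R = (-19.93, 22.60). ∠FRK = 59.0° gives RK at -86.00° from the x-axis; with |RK| = 9.8, K = (-19.25, 12.82). ∠RKJ = 55.9° gives KJ at 149.9° from the x-axis; with |KJ| = 26.2, J = (-41.92, 25.96). Then cos ∠LJF = JL·JF / (|JL||JF|), giving 5.418°.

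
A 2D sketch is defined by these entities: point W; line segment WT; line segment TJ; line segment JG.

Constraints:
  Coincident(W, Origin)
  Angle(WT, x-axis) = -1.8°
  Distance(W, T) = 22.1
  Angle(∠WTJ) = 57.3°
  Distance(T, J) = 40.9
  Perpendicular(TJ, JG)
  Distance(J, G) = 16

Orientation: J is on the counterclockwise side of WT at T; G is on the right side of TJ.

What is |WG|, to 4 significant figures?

45.12

W is at the origin; WT runs at -1.8° with length 22.1, so T = 22.1·(cos -1.8°, sin -1.8°) = (22.09, -0.6942). ∠WTJ = 57.3°, so TJ runs at -1.8° + (180° − 57.3°) = 120.9° from the x-axis; with |TJ| = 40.9, J = T + 40.9·(cos 120.9°, sin 120.9°) = (1.085, 34.40). TJ ⟂ JG; with |JG| = 16.0 on the right of TJ, G = J + 16.0·(0.8581, 0.5135) = (14.81, 42.62). Then |WG| = |G − W| = 45.12.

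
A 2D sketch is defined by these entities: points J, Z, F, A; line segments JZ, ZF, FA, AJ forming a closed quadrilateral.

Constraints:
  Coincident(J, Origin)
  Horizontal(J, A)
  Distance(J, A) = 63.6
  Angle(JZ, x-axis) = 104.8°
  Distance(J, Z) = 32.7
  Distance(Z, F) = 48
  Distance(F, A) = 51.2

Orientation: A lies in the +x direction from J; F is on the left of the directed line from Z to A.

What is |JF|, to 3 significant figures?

58.3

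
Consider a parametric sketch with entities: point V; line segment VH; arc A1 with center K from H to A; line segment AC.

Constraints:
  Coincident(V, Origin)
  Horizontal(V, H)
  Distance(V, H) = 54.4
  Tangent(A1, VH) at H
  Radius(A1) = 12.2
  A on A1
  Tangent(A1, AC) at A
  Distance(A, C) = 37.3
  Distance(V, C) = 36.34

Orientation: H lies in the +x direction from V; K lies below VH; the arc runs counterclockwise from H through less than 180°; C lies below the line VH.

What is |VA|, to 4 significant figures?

45.78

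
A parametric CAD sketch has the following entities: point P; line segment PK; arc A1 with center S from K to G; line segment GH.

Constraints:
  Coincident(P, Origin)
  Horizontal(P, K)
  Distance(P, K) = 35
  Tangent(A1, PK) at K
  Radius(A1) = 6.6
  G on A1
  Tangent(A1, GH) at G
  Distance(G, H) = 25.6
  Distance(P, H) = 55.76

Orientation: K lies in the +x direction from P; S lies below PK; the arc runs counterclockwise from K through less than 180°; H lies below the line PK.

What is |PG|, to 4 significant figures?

31.96

P is at the origin; P and K share the same y with |PK| = 35.0 and K on the +x side, so K = (35.00, 0.000). Since A1 is tangent to PK there, SK ⟂ PK, so S = K + (0, -6.6) = (35.00, -6.600). Since SG ⟂ GH (tangency), |SH| = √(6.6² + 25.6²) = 26.44 regardless of where G sits on A1. So H lies on both circle(P, 55.76) and circle(S, 26.44); the below-PK intersection is H = (46.85, -30.23). G is the foot of the tangent from H: G = (30.03, -10.94).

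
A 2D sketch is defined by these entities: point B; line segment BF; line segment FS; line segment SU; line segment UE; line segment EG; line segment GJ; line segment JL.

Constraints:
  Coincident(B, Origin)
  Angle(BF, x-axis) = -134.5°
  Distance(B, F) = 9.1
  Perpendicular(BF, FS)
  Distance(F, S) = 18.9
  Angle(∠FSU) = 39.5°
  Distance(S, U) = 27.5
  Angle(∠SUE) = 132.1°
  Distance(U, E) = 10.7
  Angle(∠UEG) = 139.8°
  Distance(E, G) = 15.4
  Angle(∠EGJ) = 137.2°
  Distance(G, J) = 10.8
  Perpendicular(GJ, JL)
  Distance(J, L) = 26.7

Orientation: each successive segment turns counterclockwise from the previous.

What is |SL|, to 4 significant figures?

16.10

∠EGJ = 137.2° gives GJ at -133.1° from the x-axis; with |GJ| = 10.8, J = (-27.16, 4.929). GJ ⟂ JL, so JL runs at -43.10°; with |JL| = 26.7, L = (-7.662, -13.31). Then |SL| = |L − S| = 16.10.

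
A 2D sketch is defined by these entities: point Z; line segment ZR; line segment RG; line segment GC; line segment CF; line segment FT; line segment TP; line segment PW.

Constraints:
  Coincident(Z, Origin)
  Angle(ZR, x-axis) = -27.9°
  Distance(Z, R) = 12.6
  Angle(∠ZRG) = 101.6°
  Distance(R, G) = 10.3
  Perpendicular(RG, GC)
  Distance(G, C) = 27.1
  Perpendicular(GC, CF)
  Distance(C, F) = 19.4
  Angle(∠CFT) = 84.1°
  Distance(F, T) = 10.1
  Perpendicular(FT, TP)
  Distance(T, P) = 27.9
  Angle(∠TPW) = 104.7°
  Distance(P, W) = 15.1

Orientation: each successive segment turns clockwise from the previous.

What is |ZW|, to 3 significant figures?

33.3

Z is at the origin; ZR runs at -27.9° with length 12.6, so R = (11.1, -5.90). ∠ZRG = 101.6° gives RG at -106° from the x-axis; with |RG| = 10.3, G = (8.24, -15.8). RG ⟂ GC, so GC runs at 164°; with |GC| = 27.1, C = (-17.8, -8.18). The perpendicularity gives CF at right angles to GC, so CF runs at 73.7°; with |CF| = 19.4, F = (-12.3, 10.4). ∠CFT = 84.1° gives FT at -22.2° from the x-axis; with |FT| = 10.1, T = (-2.97, 6.63). FT is perpendicular to TP, so TP runs at -112°; with |TP| = 27.9, P = (-13.5, -19.2). ∠TPW = 104.7° gives PW at 172° from the x-axis; with |PW| = 15.1, W = (-28.5, -17.2). Then |ZW| = |W − Z| = 33.3.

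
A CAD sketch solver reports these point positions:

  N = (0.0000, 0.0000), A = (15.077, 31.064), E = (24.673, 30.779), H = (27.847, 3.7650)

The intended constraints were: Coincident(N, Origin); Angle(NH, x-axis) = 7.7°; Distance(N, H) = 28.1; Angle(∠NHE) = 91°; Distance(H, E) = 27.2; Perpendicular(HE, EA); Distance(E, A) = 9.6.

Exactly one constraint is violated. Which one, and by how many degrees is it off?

Perpendicular(HE, EA) — off by 8.40°.

N = (0.00, 0.00) ✓; NH at 7.700° ✓; |NH| = 28.10 ✓; ∠NHE = 91.00° ✓; |HE| = 27.20 ✓; ∠(HE, EA) = 81.60° ✗; |EA| = 9.600 ✓.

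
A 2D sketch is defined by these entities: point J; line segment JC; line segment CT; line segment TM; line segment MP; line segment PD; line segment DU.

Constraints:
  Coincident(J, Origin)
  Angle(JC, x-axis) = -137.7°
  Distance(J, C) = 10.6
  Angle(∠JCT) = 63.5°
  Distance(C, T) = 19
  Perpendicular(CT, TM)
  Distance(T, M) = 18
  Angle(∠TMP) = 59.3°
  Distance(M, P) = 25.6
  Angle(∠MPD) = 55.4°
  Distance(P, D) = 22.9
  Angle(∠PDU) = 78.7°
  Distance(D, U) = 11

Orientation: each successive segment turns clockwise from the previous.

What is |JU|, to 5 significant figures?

15.983

J is at the origin; JC runs at -137.7° with length 10.6, so C = (-7.8401, -7.1339). ∠JCT = 63.5° gives CT at 105.80° from the x-axis; with |CT| = 19.0, T = (-13.013, 11.148). CT is perpendicular to TM, so TM runs at 15.800°; with |TM| = 18.0, M = (4.3065, 16.049). ∠TMP = 59.3° gives MP at -104.90° from the x-axis; with |MP| = 25.6, P = (-2.2761, -8.6900). ∠MPD = 55.4° gives PD at 130.50° from the x-axis; with |PD| = 22.9, D = (-17.148, 8.7233). ∠PDU = 78.7° gives DU at 29.200° from the x-axis; with |DU| = 11.0, U = (-7.5463, 14.090). Then |JU| = |U − J| = 15.983.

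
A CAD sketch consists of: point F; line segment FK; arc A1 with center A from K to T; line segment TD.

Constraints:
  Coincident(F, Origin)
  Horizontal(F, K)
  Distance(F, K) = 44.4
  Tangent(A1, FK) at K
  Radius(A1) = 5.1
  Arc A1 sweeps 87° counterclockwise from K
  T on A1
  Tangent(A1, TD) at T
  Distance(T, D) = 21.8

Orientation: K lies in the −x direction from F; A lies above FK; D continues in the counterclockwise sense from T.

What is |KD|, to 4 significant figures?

27.32

On A1, K sits at bearing -90° from A; an 87° counterclockwise sweep puts T at bearing -3°, so T = A + 5.1·(cos -3°, sin -3°) = (-39.31, 4.833). The tangent condition forces AT to be normal to TD, so TD runs along (−sin -3°, cos -3°); with |TD| = 21.8, D = (-38.17, 26.60). Then |KD| = |D − K| = 27.32.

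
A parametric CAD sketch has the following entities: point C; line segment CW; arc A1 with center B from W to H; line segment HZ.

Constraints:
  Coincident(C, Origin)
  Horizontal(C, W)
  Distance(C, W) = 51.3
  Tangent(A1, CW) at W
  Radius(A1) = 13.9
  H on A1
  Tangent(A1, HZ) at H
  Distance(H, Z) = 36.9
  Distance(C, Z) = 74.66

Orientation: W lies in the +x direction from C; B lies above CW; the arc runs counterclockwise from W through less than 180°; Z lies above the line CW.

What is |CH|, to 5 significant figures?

67.022

C is at the origin; CW is horizontal with |CW| = 51.3 and W on the +x side, so W = (51.300, 0.0000). Tangency of A1 to CW means the radius BW is perpendicular to CW, so B = W + (0, 13.9) = (51.300, 13.900). Since BH ⟂ HZ (tangency), |BZ| = √(13.9² + 36.9²) = 39.431 regardless of where H sits on A1. So Z lies on both circle(C, 74.66) and circle(B, 39.431); the above-CW intersection is Z = (52.260, 53.320). H is the foot of the tangent from Z: H = (64.423, 18.482).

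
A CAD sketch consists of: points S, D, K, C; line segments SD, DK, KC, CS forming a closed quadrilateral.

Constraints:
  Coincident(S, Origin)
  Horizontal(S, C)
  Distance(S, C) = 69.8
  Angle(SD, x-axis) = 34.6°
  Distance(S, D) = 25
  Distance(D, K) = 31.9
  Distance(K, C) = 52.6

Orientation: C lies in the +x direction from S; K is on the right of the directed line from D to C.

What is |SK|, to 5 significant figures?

26.911

S is at the origin; SC is horizontal with |SC| = 69.8 and C in +x, so C = (69.8, 0). SD runs at 34.6° with |SD| = 25.0, so D = (20.578, 14.196). K is determined by |DK| = 31.9 and |KC| = 52.6 together: it lies at the intersection of circle(D, 31.9) and circle(C, 52.6). With |DC| = 51.228, the foot of the radical line on DC is 8.5417 from D and the perpendicular offset is √(31.9² − 8.5417²) = 30.735. Taking the right-of-DC solution: K = (20.268, -17.702).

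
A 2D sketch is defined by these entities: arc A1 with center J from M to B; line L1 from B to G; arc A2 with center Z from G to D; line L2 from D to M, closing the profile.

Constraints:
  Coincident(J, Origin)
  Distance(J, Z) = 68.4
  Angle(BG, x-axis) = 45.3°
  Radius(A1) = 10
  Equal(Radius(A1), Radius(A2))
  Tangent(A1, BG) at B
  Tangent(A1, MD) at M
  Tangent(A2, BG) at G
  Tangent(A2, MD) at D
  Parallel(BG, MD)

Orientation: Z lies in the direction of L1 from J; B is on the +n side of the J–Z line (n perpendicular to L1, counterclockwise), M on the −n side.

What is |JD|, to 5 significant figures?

69.127

Tangency of A1 to both parallel lines with radius 10.0 puts B and M at J ± 10.0·n: B = (-7.1080, 7.0339), M = (7.1080, -7.0339). Equal radii place G and D the same way about Z: G = Z + 10.0·n = (41.004, 55.653), D = Z − 10.0·n = (55.220, 41.585). Then |JD| = |D − J| = 69.127.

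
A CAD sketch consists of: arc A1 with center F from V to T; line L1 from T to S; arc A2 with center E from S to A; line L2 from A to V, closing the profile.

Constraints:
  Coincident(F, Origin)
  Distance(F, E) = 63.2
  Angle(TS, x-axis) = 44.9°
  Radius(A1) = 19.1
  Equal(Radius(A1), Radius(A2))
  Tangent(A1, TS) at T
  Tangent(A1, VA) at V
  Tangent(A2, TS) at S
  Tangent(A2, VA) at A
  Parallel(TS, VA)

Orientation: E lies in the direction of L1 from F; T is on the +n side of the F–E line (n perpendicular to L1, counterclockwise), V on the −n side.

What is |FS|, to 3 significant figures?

66.0

The slot axis is L1's direction at 44.9°, so u = (cos 44.9°, sin 44.9°) = (0.708, 0.706) and n = (−sin 44.9°, cos 44.9°) = (-0.706, 0.708). F is at the origin and E lies 63.2 along u from F, so E = 63.2·u = (44.8, 44.6). Tangency of A1 to both parallel lines with radius 19.1 puts T and V at F ± 19.1·n: T = (-13.5, 13.5), V = (13.5, -13.5). Equal radii place S and A the same way about E: S = E + 19.1·n = (31.3, 58.1), A = E − 19.1·n = (58.2, 31.1). Then |FS| = |S − F| = 66.0.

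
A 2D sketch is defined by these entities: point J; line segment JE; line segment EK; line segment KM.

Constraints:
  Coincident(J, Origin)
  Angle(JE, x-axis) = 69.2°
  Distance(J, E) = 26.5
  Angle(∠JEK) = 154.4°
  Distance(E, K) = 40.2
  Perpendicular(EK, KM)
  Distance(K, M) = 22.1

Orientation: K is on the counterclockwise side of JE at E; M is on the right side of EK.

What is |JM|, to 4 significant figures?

72.35

∠JEK = 154.4°, so EK runs at 69.2° + (180° − 154.4°) = 94.80° from the x-axis; with |EK| = 40.2, K = E + 40.2·(cos 94.80°, sin 94.80°) = (6.046, 64.83). The perpendicularity gives KM at right angles to EK; with |KM| = 22.1 on the right of EK, M = K + 22.1·(0.9965, 0.08368) = (28.07, 66.68). Then |JM| = |M − J| = 72.35.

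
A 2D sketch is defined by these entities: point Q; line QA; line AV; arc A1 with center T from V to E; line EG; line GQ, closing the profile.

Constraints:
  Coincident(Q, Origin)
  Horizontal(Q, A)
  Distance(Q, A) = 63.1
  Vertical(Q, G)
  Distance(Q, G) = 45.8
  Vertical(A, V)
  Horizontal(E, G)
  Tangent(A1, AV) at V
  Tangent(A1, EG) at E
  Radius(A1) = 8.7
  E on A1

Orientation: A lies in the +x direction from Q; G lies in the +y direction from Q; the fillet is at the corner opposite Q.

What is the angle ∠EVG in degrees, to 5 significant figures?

37.150°

The virtual corner opposite Q is at (63.100, 45.800). A1 meets AV tangentially, so TV is at right angles to AV and since A1 is tangent to EG there, TE ⟂ EG, with radius 8.7, so the center T sits 8.7 in from both sides at T = (54.400, 37.100). That places the tangent points at V = (63.100, 37.100) on AV and E = (54.400, 45.800) on EG. Then cos ∠EVG = VE·VG / (|VE||VG|), giving 37.150°.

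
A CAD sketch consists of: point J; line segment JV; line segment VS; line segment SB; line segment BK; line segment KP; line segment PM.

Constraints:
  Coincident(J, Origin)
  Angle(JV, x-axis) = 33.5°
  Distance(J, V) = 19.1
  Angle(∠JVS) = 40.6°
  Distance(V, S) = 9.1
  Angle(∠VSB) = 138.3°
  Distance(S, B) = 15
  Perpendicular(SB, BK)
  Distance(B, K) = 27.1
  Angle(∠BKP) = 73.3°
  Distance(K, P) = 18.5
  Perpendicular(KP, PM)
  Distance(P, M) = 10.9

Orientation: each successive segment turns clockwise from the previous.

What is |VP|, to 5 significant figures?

16.249

SB is perpendicular to BK, so BK runs at 122.40°; with |BK| = 27.1, K = (-13.752, 16.634). ∠BKP = 73.3° gives KP at 15.700° from the x-axis; with |KP| = 18.5, P = (4.0582, 21.640). Then |VP| = |P − V| = 16.249.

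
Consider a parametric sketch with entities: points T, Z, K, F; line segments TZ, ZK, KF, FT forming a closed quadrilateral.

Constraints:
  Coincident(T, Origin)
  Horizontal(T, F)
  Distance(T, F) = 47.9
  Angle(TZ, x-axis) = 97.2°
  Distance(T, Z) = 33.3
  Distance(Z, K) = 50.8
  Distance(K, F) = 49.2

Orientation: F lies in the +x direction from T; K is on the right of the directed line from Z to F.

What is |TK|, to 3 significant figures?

17.5

T is at the origin; T and F share the same y with |TF| = 47.9 and F in +x, so F = (47.9, 0). TZ runs at 97.2° with |TZ| = 33.3, so Z = (-4.17, 33.0). K is determined by |ZK| = 50.8 and |KF| = 49.2 together: it lies at the intersection of circle(Z, 50.8) and circle(F, 49.2). With |ZF| = 61.7, the foot of the radical line on ZF is 32.1 from Z and the perpendicular offset is √(50.8² − 32.1²) = 39.3. Taking the right-of-ZF solution: K = (1.88, -17.4).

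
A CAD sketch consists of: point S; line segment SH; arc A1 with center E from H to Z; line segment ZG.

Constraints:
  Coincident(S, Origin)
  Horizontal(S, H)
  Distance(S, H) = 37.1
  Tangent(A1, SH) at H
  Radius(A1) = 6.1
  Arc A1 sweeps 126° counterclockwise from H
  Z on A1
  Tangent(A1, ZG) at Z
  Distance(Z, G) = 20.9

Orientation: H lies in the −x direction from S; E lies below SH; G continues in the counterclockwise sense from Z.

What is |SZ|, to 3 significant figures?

43.1

S is at the origin; SH is horizontal with |SH| = 37.1 and H on the −x side, so H = (-37.1, 0.00). A1 meets SH tangentially, so EH is at right angles to SH, so E = H + (0, -6.1) = (-37.1, -6.10). On A1, H sits at bearing 90° from E; a 126° counterclockwise sweep puts Z at bearing 216°, so Z = E + 6.1·(cos 216°, sin 216°) = (-42.0, -9.69). Then |SZ| = |Z − S| = 43.1.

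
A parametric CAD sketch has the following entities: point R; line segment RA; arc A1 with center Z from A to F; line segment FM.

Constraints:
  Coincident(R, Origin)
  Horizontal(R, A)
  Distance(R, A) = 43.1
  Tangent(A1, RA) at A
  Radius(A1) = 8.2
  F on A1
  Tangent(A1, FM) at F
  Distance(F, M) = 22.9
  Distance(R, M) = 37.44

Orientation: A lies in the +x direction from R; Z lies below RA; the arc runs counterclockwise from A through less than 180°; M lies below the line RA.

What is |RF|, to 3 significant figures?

35.9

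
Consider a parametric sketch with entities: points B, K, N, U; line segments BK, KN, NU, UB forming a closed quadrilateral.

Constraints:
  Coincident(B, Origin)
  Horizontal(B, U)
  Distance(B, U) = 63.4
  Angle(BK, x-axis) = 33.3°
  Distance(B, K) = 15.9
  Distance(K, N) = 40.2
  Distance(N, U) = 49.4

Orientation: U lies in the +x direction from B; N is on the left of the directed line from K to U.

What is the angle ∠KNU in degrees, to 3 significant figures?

68.3°

Checks: |KN| = 40.20 ✓; |NU| = 49.40 ✓.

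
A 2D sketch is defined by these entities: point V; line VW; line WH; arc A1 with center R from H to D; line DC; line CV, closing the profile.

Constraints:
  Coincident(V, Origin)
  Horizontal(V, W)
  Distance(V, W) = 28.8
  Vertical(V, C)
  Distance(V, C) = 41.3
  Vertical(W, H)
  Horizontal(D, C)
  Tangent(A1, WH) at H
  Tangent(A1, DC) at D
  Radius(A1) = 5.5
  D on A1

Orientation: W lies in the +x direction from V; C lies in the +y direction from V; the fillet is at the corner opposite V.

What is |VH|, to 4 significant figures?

45.95

The virtual corner opposite V is at (28.80, 41.30). The tangent condition forces RH to be normal to WH and the tangent condition forces RD to be normal to DC, with radius 5.5, so the center R sits 5.5 in from both sides at R = (23.30, 35.80). That places the tangent points at H = (28.80, 35.80) on WH and D = (23.30, 41.30) on DC. Then |VH| = |H − V| = 45.95.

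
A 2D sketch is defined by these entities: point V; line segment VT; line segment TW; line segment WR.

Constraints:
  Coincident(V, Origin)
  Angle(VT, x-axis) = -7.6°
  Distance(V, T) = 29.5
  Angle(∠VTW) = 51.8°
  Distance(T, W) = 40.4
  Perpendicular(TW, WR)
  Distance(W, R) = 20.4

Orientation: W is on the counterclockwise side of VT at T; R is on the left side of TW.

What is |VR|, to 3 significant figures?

22.3

∠VTW = 51.8°, so TW runs at -7.6° + (180° − 51.8°) = 121° from the x-axis; with |TW| = 40.4, W = T + 40.4·(cos 121°, sin 121°) = (8.68, 30.9). TW ⟂ WR; with |WR| = 20.4 on the left of TW, R = W + 20.4·(-0.861, -0.509) = (-8.88, 20.5). Then |VR| = |R − V| = 22.3.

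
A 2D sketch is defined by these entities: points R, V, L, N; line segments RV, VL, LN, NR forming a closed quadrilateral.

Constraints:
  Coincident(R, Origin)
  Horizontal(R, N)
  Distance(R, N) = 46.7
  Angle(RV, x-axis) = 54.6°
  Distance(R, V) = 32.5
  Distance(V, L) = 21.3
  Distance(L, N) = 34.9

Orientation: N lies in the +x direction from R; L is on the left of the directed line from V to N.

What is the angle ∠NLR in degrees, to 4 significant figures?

61.90°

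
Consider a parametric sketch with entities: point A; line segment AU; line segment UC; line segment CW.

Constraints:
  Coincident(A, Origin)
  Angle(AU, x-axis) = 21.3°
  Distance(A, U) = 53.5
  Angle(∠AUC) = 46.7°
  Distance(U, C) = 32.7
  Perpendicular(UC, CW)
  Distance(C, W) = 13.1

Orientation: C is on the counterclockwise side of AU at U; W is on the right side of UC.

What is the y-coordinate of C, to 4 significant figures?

33.46

A is at the origin; AU runs at 21.3° with length 53.5, so U = 53.5·(cos 21.3°, sin 21.3°) = (49.85, 19.43). ∠AUC = 46.7°, so UC runs at 21.3° + (180° − 46.7°) = 154.6° from the x-axis; with |UC| = 32.7, C = U + 32.7·(cos 154.6°, sin 154.6°) = (20.31, 33.46). So C.y = 33.46.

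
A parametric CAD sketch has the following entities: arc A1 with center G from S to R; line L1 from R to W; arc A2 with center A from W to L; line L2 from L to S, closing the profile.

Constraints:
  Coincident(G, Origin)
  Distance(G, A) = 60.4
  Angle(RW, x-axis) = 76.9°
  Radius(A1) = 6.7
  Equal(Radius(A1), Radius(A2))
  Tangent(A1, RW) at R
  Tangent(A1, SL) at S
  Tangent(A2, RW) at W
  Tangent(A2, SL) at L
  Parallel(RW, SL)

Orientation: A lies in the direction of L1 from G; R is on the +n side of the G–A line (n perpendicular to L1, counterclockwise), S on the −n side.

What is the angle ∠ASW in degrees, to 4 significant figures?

6.179°

Tangency of A1 to both parallel lines with radius 6.7 puts R and S at G ± 6.7·n: R = (-6.526, 1.519), S = (6.526, -1.519). Equal radii place W and L the same way about A: W = A + 6.7·n = (7.164, 60.35), L = A − 6.7·n = (20.22, 57.31). Then cos ∠ASW = SA·SW / (|SA||SW|), giving 6.179°.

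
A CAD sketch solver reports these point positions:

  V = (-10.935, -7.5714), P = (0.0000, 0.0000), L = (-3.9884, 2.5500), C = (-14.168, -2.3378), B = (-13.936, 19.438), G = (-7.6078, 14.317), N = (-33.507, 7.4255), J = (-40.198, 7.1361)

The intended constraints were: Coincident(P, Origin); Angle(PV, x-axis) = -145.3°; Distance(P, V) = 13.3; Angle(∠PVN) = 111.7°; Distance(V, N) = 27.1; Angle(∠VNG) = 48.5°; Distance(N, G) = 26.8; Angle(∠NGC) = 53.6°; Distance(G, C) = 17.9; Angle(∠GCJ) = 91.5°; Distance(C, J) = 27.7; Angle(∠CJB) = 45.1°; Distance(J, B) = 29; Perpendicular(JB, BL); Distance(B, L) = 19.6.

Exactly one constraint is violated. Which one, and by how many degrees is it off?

Perpendicular(JB, BL) — off by 5.40°.

P = (0.00, 0.00) ✓; PV at -145.3° ✓; |PV| = 13.30 ✓; ∠PVN = 111.7° ✓; |VN| = 27.10 ✓; ∠VNG = 48.50° ✓; |NG| = 26.80 ✓; ∠NGC = 53.60° ✓; |GC| = 17.90 ✓; ∠GCJ = 91.50° ✓; |CJ| = 27.70 ✓; ∠CJB = 45.10° ✓; |JB| = 29.00 ✓; ∠(JB, BL) = 84.60° ✗; |BL| = 19.60 ✓.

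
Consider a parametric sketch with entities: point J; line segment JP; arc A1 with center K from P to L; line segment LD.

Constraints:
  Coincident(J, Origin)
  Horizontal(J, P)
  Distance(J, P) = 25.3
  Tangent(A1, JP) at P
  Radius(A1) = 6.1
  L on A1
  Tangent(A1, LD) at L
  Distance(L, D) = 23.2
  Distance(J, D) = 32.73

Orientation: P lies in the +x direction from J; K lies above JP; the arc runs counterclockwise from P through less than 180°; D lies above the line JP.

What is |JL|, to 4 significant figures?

31.73

Checks: |JP| = 25.30 ✓; |KL| = 6.100 ✓; ∠(KL, LD) = 90.00° ✓; |LD| = 23.20 ✓; |JD| = 32.73 ✓.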